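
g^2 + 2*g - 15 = (g - 3)*(g + 5)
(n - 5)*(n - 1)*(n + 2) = n^3 - 4*n^2 - 7*n + 10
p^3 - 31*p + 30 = (p - 5)*(p - 1)*(p + 6)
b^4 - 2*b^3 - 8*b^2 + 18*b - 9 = (b - 3)*(b - 1)^2*(b + 3)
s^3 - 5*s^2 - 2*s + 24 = (s - 4)*(s - 3)*(s + 2)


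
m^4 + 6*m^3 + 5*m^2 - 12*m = m*(m - 1)*(m + 3)*(m + 4)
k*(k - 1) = k^2 - k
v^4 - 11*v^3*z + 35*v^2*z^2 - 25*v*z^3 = v*(v - 5*z)^2*(v - z)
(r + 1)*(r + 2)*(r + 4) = r^3 + 7*r^2 + 14*r + 8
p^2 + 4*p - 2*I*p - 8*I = (p + 4)*(p - 2*I)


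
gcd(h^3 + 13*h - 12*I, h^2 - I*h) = h - I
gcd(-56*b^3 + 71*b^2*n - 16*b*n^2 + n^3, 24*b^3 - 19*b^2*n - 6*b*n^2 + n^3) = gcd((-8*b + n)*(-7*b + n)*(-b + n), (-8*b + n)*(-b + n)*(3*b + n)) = 8*b^2 - 9*b*n + n^2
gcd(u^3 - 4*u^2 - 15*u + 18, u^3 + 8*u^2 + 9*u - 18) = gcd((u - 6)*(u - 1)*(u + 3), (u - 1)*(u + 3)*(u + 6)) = u^2 + 2*u - 3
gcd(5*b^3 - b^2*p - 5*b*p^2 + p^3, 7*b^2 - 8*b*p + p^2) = -b + p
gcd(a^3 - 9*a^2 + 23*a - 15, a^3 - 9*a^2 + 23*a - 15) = a^3 - 9*a^2 + 23*a - 15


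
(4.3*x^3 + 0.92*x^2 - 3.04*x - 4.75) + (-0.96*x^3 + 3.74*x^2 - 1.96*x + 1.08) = 3.34*x^3 + 4.66*x^2 - 5.0*x - 3.67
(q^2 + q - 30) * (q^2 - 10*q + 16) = q^4 - 9*q^3 - 24*q^2 + 316*q - 480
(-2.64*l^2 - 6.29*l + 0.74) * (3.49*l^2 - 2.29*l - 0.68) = -9.2136*l^4 - 15.9065*l^3 + 18.7819*l^2 + 2.5826*l - 0.5032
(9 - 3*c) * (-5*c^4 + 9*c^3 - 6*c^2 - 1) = 15*c^5 - 72*c^4 + 99*c^3 - 54*c^2 + 3*c - 9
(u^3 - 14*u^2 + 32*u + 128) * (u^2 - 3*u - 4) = u^5 - 17*u^4 + 70*u^3 + 88*u^2 - 512*u - 512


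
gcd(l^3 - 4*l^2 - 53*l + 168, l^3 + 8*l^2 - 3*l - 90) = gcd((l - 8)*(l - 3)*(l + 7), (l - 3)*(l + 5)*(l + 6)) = l - 3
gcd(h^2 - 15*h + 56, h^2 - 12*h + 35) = h - 7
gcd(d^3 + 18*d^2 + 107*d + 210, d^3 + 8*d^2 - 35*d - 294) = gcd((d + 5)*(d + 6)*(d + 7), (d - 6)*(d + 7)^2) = d + 7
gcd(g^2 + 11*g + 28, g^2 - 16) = g + 4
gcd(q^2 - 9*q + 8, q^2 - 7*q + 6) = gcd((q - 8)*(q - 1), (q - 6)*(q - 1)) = q - 1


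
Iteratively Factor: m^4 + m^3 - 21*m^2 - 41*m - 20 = (m + 1)*(m^3 - 21*m - 20) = (m + 1)^2*(m^2 - m - 20) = (m - 5)*(m + 1)^2*(m + 4)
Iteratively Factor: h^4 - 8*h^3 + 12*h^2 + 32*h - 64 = (h + 2)*(h^3 - 10*h^2 + 32*h - 32) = (h - 2)*(h + 2)*(h^2 - 8*h + 16) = (h - 4)*(h - 2)*(h + 2)*(h - 4)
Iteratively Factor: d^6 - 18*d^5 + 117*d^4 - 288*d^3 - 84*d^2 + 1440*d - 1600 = (d - 5)*(d^5 - 13*d^4 + 52*d^3 - 28*d^2 - 224*d + 320) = (d - 5)*(d + 2)*(d^4 - 15*d^3 + 82*d^2 - 192*d + 160) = (d - 5)^2*(d + 2)*(d^3 - 10*d^2 + 32*d - 32) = (d - 5)^2*(d - 4)*(d + 2)*(d^2 - 6*d + 8) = (d - 5)^2*(d - 4)*(d - 2)*(d + 2)*(d - 4)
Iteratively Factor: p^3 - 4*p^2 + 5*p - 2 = (p - 1)*(p^2 - 3*p + 2) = (p - 1)^2*(p - 2)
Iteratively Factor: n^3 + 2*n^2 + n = (n + 1)*(n^2 + n) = n*(n + 1)*(n + 1)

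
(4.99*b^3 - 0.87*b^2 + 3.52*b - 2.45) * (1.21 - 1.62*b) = -8.0838*b^4 + 7.4473*b^3 - 6.7551*b^2 + 8.2282*b - 2.9645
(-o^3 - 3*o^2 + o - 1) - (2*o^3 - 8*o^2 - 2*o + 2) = -3*o^3 + 5*o^2 + 3*o - 3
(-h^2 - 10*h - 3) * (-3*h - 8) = 3*h^3 + 38*h^2 + 89*h + 24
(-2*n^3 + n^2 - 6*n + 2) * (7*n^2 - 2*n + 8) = -14*n^5 + 11*n^4 - 60*n^3 + 34*n^2 - 52*n + 16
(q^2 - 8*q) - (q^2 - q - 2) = 2 - 7*q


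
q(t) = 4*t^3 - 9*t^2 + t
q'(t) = 12*t^2 - 18*t + 1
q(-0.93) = -11.93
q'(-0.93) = 28.12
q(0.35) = -0.58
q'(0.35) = -3.83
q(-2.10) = -78.83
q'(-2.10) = 91.72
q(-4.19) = -456.44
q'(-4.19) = 287.09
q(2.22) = 1.63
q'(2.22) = 20.18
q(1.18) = -4.78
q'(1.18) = -3.53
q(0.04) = 0.03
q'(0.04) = 0.30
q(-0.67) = -5.91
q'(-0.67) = 18.45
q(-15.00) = -15540.00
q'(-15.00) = 2971.00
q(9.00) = 2196.00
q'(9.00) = 811.00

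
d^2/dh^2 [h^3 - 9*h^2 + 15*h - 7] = 6*h - 18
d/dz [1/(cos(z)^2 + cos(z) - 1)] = (2*cos(z) + 1)*sin(z)/(-sin(z)^2 + cos(z))^2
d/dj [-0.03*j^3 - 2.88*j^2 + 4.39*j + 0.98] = -0.09*j^2 - 5.76*j + 4.39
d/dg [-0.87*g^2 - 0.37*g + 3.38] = -1.74*g - 0.37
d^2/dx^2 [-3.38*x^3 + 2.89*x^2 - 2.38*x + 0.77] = 5.78 - 20.28*x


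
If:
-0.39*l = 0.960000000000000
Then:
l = -2.46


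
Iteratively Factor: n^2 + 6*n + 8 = (n + 2)*(n + 4)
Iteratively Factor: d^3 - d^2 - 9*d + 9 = (d + 3)*(d^2 - 4*d + 3) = (d - 3)*(d + 3)*(d - 1)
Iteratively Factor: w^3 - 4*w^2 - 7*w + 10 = (w - 1)*(w^2 - 3*w - 10) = (w - 1)*(w + 2)*(w - 5)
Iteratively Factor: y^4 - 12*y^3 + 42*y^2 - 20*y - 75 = (y - 3)*(y^3 - 9*y^2 + 15*y + 25) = (y - 5)*(y - 3)*(y^2 - 4*y - 5) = (y - 5)*(y - 3)*(y + 1)*(y - 5)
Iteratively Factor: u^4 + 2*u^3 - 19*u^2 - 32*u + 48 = (u + 3)*(u^3 - u^2 - 16*u + 16) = (u - 4)*(u + 3)*(u^2 + 3*u - 4) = (u - 4)*(u + 3)*(u + 4)*(u - 1)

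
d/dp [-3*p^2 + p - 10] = 1 - 6*p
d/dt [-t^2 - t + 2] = -2*t - 1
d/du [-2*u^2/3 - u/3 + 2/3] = -4*u/3 - 1/3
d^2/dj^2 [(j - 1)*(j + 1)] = 2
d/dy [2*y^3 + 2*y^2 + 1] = 2*y*(3*y + 2)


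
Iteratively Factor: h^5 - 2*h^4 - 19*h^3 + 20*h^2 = (h - 1)*(h^4 - h^3 - 20*h^2) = h*(h - 1)*(h^3 - h^2 - 20*h) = h*(h - 5)*(h - 1)*(h^2 + 4*h) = h^2*(h - 5)*(h - 1)*(h + 4)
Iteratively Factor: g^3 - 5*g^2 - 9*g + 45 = (g + 3)*(g^2 - 8*g + 15) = (g - 3)*(g + 3)*(g - 5)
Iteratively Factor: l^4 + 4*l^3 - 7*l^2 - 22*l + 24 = (l + 3)*(l^3 + l^2 - 10*l + 8) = (l - 1)*(l + 3)*(l^2 + 2*l - 8) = (l - 2)*(l - 1)*(l + 3)*(l + 4)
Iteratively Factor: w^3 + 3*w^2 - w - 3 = (w + 3)*(w^2 - 1) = (w - 1)*(w + 3)*(w + 1)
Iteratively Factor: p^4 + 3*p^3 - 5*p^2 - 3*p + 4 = (p + 1)*(p^3 + 2*p^2 - 7*p + 4) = (p + 1)*(p + 4)*(p^2 - 2*p + 1) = (p - 1)*(p + 1)*(p + 4)*(p - 1)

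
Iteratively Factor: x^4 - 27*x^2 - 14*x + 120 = (x - 2)*(x^3 + 2*x^2 - 23*x - 60) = (x - 2)*(x + 4)*(x^2 - 2*x - 15) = (x - 5)*(x - 2)*(x + 4)*(x + 3)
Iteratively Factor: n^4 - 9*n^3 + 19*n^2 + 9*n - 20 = (n - 1)*(n^3 - 8*n^2 + 11*n + 20) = (n - 5)*(n - 1)*(n^2 - 3*n - 4) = (n - 5)*(n - 1)*(n + 1)*(n - 4)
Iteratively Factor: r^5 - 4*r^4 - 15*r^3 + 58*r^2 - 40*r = (r - 5)*(r^4 + r^3 - 10*r^2 + 8*r) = (r - 5)*(r - 1)*(r^3 + 2*r^2 - 8*r) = (r - 5)*(r - 1)*(r + 4)*(r^2 - 2*r) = r*(r - 5)*(r - 1)*(r + 4)*(r - 2)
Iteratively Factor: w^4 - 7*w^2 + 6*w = (w + 3)*(w^3 - 3*w^2 + 2*w) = (w - 1)*(w + 3)*(w^2 - 2*w) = w*(w - 1)*(w + 3)*(w - 2)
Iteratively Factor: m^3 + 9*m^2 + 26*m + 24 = (m + 3)*(m^2 + 6*m + 8) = (m + 2)*(m + 3)*(m + 4)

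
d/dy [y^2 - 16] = 2*y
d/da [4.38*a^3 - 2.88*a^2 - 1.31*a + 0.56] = 13.14*a^2 - 5.76*a - 1.31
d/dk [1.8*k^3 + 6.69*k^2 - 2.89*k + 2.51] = 5.4*k^2 + 13.38*k - 2.89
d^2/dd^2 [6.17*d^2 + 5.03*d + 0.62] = 12.3400000000000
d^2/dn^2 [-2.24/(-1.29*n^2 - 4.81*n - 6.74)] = (-7.455168*n^2 - 27.797952*n + 2.24*(2.58*n + 4.81)*(5.16*n + 9.62) - 38.951808)/(1.29*n^2 + 4.81*n + 6.74)^3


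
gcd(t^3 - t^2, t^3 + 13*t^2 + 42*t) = t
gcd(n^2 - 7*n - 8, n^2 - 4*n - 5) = n + 1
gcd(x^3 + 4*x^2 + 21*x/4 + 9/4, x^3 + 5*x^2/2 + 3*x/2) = x^2 + 5*x/2 + 3/2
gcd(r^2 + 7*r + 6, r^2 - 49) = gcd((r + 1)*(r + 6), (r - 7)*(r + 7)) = 1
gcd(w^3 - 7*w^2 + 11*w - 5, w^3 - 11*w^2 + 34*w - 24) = w - 1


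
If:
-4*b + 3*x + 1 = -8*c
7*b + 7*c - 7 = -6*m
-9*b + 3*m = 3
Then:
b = 7*x/76 + 5/76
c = -25*x/76 - 7/76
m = 21*x/76 + 91/76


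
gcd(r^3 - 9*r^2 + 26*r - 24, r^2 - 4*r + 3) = r - 3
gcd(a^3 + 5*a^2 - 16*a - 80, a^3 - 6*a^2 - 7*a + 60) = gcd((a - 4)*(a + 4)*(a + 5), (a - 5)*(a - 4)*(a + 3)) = a - 4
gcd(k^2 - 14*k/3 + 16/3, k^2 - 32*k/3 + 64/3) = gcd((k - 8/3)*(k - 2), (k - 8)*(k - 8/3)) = k - 8/3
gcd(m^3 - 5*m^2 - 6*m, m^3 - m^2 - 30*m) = m^2 - 6*m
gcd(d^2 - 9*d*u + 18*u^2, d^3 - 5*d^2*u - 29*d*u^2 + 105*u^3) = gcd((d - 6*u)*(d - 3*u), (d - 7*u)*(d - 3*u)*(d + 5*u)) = -d + 3*u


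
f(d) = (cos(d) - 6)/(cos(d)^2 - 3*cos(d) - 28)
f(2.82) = 0.29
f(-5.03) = 0.20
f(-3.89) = 0.27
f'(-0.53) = -0.02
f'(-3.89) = 0.06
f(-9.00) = 0.28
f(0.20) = 0.17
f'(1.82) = 0.06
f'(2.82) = 0.03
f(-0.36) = 0.17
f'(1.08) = 0.04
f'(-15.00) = -0.06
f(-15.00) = 0.27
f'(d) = (2*sin(d)*cos(d) - 3*sin(d))*(cos(d) - 6)/(cos(d)^2 - 3*cos(d) - 28)^2 - sin(d)/(cos(d)^2 - 3*cos(d) - 28)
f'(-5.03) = 0.05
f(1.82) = 0.23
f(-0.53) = 0.17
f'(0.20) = 0.01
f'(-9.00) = -0.04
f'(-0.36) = -0.01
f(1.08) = 0.19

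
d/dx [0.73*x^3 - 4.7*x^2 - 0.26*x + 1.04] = 2.19*x^2 - 9.4*x - 0.26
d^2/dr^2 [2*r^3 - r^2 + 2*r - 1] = 12*r - 2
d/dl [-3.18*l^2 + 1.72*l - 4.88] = 1.72 - 6.36*l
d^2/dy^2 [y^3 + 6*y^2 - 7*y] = 6*y + 12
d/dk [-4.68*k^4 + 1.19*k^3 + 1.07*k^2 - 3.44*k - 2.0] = -18.72*k^3 + 3.57*k^2 + 2.14*k - 3.44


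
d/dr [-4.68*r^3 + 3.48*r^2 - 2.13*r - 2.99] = -14.04*r^2 + 6.96*r - 2.13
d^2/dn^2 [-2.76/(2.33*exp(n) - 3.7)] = (-14.983764*exp(n) - 23.79396)*exp(n)/(2.33*exp(n) - 3.7)^3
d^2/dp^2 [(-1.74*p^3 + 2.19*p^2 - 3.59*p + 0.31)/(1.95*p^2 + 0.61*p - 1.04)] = (-7.105427357601e-15*p^5 - 7.105427357601e-15*p^4 - 40.864308*p^3 + 40.343706*p^2 - 52.762554*p + 1.670478)/(7.414875*p^6 + 6.958575*p^5 - 9.687015*p^4 - 7.195499*p^3 + 5.166408*p^2 + 1.979328*p - 1.124864)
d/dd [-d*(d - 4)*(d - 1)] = -3*d^2 + 10*d - 4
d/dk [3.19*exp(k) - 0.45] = 3.19*exp(k)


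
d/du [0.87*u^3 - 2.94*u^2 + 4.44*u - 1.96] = 2.61*u^2 - 5.88*u + 4.44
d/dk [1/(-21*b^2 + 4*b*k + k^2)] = 2*(-2*b - k)/(-21*b^2 + 4*b*k + k^2)^2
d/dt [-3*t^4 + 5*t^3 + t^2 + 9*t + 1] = -12*t^3 + 15*t^2 + 2*t + 9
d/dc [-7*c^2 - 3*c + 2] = -14*c - 3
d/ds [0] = 0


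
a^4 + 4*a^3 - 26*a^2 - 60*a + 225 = (a - 3)^2*(a + 5)^2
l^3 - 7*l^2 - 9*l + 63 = (l - 7)*(l - 3)*(l + 3)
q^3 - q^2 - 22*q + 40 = (q - 4)*(q - 2)*(q + 5)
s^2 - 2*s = s*(s - 2)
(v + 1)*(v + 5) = v^2 + 6*v + 5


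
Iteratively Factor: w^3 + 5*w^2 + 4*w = (w + 4)*(w^2 + w) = (w + 1)*(w + 4)*(w)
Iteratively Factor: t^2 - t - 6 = (t + 2)*(t - 3)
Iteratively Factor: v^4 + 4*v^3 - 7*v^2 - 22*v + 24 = (v + 3)*(v^3 + v^2 - 10*v + 8) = (v - 2)*(v + 3)*(v^2 + 3*v - 4) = (v - 2)*(v + 3)*(v + 4)*(v - 1)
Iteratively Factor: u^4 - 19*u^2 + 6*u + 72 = (u - 3)*(u^3 + 3*u^2 - 10*u - 24) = (u - 3)^2*(u^2 + 6*u + 8) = (u - 3)^2*(u + 4)*(u + 2)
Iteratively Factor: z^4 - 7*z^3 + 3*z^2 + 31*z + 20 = (z + 1)*(z^3 - 8*z^2 + 11*z + 20) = (z - 5)*(z + 1)*(z^2 - 3*z - 4) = (z - 5)*(z + 1)^2*(z - 4)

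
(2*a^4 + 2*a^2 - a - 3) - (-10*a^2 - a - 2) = 2*a^4 + 12*a^2 - 1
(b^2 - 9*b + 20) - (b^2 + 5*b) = 20 - 14*b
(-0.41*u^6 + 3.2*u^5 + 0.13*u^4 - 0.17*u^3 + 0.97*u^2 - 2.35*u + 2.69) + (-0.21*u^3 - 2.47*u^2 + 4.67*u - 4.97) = -0.41*u^6 + 3.2*u^5 + 0.13*u^4 - 0.38*u^3 - 1.5*u^2 + 2.32*u - 2.28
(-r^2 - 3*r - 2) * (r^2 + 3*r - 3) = -r^4 - 6*r^3 - 8*r^2 + 3*r + 6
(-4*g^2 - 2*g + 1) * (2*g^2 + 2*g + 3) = -8*g^4 - 12*g^3 - 14*g^2 - 4*g + 3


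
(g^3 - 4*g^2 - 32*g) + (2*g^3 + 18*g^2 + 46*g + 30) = 3*g^3 + 14*g^2 + 14*g + 30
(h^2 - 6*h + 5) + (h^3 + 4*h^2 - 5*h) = h^3 + 5*h^2 - 11*h + 5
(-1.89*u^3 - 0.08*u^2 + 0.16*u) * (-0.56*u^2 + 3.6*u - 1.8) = 1.0584*u^5 - 6.7592*u^4 + 3.0244*u^3 + 0.72*u^2 - 0.288*u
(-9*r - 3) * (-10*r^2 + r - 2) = 90*r^3 + 21*r^2 + 15*r + 6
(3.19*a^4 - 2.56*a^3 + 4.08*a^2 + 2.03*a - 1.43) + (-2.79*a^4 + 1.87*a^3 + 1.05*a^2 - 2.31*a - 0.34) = 0.4*a^4 - 0.69*a^3 + 5.13*a^2 - 0.28*a - 1.77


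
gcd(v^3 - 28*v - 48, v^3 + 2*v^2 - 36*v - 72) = v^2 - 4*v - 12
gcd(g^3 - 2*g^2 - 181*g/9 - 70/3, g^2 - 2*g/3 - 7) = g + 7/3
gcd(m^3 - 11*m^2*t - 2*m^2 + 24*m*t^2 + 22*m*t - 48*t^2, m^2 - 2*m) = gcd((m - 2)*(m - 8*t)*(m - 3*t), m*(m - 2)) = m - 2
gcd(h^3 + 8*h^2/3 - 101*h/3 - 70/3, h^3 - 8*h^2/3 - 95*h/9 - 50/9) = h^2 - 13*h/3 - 10/3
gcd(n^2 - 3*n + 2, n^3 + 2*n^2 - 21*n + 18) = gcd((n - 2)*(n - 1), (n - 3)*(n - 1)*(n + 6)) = n - 1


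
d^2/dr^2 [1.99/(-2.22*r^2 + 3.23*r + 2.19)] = (-19.615032*r^2 + 28.538988*r + 1.99*(4.44*r - 3.23)*(8.88*r - 6.46) + 19.349964)/(-2.22*r^2 + 3.23*r + 2.19)^3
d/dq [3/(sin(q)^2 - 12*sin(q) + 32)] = 6*(6 - sin(q))*cos(q)/(sin(q)^2 - 12*sin(q) + 32)^2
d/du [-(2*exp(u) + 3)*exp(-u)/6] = exp(-u)/2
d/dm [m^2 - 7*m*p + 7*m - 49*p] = 2*m - 7*p + 7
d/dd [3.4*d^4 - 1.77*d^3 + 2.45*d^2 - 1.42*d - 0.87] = 13.6*d^3 - 5.31*d^2 + 4.9*d - 1.42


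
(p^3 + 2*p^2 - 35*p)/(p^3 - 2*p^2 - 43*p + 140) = p/(p - 4)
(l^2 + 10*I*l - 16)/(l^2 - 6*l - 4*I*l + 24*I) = (l^2 + 10*I*l - 16)/(l^2 - 6*l - 4*I*l + 24*I)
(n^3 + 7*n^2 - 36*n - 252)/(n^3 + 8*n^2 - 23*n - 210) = (n - 6)/(n - 5)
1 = 1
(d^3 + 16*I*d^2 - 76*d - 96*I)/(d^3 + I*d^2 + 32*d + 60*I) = (d^2 + 14*I*d - 48)/(d^2 - I*d + 30)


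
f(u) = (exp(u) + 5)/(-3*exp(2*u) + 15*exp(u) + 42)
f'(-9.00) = 0.00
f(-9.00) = 0.12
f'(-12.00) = 0.00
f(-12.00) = 0.12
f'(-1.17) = -0.00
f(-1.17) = 0.11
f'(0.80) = 0.03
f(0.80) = 0.12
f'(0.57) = 0.01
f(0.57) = 0.11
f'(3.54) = 0.02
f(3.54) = -0.01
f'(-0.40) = -0.00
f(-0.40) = 0.11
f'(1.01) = 0.05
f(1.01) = 0.13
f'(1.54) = 0.37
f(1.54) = 0.21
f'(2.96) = 0.05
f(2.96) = -0.03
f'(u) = (exp(u) + 5)*(6*exp(2*u) - 15*exp(u))/(-3*exp(2*u) + 15*exp(u) + 42)^2 + exp(u)/(-3*exp(2*u) + 15*exp(u) + 42) = ((exp(u) + 5)*(2*exp(u) - 5) - exp(2*u) + 5*exp(u) + 14)*exp(u)/(3*(-exp(2*u) + 5*exp(u) + 14)^2)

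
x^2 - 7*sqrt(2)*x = x*(x - 7*sqrt(2))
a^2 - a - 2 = (a - 2)*(a + 1)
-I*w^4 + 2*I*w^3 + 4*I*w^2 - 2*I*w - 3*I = (w - 3)*(w - 1)*(w + 1)*(-I*w - I)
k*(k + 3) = k^2 + 3*k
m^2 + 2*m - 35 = (m - 5)*(m + 7)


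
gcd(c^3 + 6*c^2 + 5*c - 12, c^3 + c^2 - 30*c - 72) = c^2 + 7*c + 12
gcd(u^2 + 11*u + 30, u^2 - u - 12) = 1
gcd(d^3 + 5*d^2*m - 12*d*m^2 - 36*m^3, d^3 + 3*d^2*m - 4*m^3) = d + 2*m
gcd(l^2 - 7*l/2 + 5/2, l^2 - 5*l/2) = l - 5/2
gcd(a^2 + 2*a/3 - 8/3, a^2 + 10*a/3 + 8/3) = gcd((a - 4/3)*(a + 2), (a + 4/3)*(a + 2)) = a + 2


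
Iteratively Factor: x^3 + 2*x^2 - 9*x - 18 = (x - 3)*(x^2 + 5*x + 6) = (x - 3)*(x + 2)*(x + 3)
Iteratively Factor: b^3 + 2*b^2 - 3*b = (b)*(b^2 + 2*b - 3) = b*(b - 1)*(b + 3)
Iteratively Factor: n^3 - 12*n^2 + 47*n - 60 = (n - 4)*(n^2 - 8*n + 15) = (n - 4)*(n - 3)*(n - 5)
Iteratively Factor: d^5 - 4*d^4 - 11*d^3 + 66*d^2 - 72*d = (d - 2)*(d^4 - 2*d^3 - 15*d^2 + 36*d) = (d - 3)*(d - 2)*(d^3 + d^2 - 12*d) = (d - 3)*(d - 2)*(d + 4)*(d^2 - 3*d) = (d - 3)^2*(d - 2)*(d + 4)*(d)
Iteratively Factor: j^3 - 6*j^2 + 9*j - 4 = (j - 1)*(j^2 - 5*j + 4) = (j - 4)*(j - 1)*(j - 1)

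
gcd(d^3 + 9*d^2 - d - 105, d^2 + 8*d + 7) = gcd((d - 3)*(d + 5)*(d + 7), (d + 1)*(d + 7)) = d + 7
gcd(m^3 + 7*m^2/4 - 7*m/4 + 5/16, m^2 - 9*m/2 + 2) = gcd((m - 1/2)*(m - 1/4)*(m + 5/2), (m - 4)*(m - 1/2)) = m - 1/2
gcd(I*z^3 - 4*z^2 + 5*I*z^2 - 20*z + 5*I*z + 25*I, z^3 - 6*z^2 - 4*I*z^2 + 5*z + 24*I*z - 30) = 1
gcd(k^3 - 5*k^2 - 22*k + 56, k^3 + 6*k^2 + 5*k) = 1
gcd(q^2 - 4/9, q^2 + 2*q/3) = q + 2/3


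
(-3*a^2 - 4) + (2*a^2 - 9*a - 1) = -a^2 - 9*a - 5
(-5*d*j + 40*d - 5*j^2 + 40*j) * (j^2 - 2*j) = -5*d*j^3 + 50*d*j^2 - 80*d*j - 5*j^4 + 50*j^3 - 80*j^2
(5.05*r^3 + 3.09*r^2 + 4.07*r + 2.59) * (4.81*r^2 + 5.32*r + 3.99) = 24.2905*r^5 + 41.7289*r^4 + 56.165*r^3 + 46.4394*r^2 + 30.0181*r + 10.3341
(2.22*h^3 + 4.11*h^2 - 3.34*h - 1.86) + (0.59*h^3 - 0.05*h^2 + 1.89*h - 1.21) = 2.81*h^3 + 4.06*h^2 - 1.45*h - 3.07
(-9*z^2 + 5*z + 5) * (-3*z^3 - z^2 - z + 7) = 27*z^5 - 6*z^4 - 11*z^3 - 73*z^2 + 30*z + 35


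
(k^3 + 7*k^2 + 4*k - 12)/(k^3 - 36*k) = (k^2 + k - 2)/(k*(k - 6))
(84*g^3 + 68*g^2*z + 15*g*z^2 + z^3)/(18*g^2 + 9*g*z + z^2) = (14*g^2 + 9*g*z + z^2)/(3*g + z)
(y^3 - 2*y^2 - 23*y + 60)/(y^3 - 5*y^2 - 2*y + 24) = (y + 5)/(y + 2)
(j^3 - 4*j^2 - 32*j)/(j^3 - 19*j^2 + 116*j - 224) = j*(j + 4)/(j^2 - 11*j + 28)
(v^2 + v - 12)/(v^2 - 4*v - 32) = (v - 3)/(v - 8)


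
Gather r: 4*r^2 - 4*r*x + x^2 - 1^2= 4*r^2 - 4*r*x + x^2 - 1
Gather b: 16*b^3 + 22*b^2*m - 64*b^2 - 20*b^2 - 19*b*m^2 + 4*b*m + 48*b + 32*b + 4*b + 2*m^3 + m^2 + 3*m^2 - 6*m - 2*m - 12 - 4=16*b^3 + b^2*(22*m - 84) + b*(-19*m^2 + 4*m + 84) + 2*m^3 + 4*m^2 - 8*m - 16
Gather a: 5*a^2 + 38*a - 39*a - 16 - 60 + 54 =5*a^2 - a - 22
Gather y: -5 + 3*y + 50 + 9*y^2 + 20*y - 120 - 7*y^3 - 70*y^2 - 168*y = -7*y^3 - 61*y^2 - 145*y - 75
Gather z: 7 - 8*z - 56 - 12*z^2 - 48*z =-12*z^2 - 56*z - 49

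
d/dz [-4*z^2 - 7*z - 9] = -8*z - 7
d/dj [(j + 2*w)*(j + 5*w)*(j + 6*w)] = 3*j^2 + 26*j*w + 52*w^2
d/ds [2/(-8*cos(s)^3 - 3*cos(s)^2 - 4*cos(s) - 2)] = 4*(12*sin(s)^2 - 3*cos(s) - 14)*sin(s)/(8*cos(s)^3 + 3*cos(s)^2 + 4*cos(s) + 2)^2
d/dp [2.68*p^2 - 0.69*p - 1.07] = 5.36*p - 0.69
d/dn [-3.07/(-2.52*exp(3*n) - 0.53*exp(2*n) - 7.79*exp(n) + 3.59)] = (-23.2092*exp(2*n) - 3.2542*exp(n) - 23.9153)*exp(n)/(2.52*exp(3*n) + 0.53*exp(2*n) + 7.79*exp(n) - 3.59)^2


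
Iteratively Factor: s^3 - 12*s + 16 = (s + 4)*(s^2 - 4*s + 4) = (s - 2)*(s + 4)*(s - 2)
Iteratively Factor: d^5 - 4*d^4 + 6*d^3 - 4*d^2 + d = (d)*(d^4 - 4*d^3 + 6*d^2 - 4*d + 1) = d*(d - 1)*(d^3 - 3*d^2 + 3*d - 1) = d*(d - 1)^2*(d^2 - 2*d + 1) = d*(d - 1)^3*(d - 1)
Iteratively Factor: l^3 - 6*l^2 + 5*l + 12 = (l + 1)*(l^2 - 7*l + 12) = (l - 3)*(l + 1)*(l - 4)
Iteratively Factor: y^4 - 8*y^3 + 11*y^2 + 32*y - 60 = (y - 5)*(y^3 - 3*y^2 - 4*y + 12) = (y - 5)*(y + 2)*(y^2 - 5*y + 6) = (y - 5)*(y - 3)*(y + 2)*(y - 2)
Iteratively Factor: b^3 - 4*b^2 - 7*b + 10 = (b - 5)*(b^2 + b - 2) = (b - 5)*(b - 1)*(b + 2)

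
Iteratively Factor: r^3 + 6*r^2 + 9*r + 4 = (r + 1)*(r^2 + 5*r + 4) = (r + 1)^2*(r + 4)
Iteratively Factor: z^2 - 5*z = (z)*(z - 5)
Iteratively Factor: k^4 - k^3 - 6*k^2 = (k + 2)*(k^3 - 3*k^2) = (k - 3)*(k + 2)*(k^2) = k*(k - 3)*(k + 2)*(k)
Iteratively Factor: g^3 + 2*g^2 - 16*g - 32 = (g - 4)*(g^2 + 6*g + 8) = (g - 4)*(g + 4)*(g + 2)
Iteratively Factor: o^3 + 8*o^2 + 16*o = (o + 4)*(o^2 + 4*o) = (o + 4)^2*(o)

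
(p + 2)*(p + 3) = p^2 + 5*p + 6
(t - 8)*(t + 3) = t^2 - 5*t - 24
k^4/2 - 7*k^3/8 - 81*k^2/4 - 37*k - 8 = (k/2 + 1)*(k - 8)*(k + 1/4)*(k + 4)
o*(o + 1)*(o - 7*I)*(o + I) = o^4 + o^3 - 6*I*o^3 + 7*o^2 - 6*I*o^2 + 7*o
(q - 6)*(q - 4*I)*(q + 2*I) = q^3 - 6*q^2 - 2*I*q^2 + 8*q + 12*I*q - 48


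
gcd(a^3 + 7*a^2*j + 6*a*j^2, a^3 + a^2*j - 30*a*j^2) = a^2 + 6*a*j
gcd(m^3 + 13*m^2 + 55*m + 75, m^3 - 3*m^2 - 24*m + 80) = m + 5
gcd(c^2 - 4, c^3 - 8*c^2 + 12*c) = c - 2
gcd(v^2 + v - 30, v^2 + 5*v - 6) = v + 6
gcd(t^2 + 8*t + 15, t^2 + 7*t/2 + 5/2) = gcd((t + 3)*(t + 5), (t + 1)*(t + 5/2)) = 1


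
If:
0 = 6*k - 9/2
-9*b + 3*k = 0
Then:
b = 1/4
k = 3/4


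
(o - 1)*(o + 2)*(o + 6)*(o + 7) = o^4 + 14*o^3 + 53*o^2 + 16*o - 84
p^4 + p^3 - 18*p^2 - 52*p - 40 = (p - 5)*(p + 2)^3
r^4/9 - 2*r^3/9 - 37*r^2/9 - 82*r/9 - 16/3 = (r/3 + 1/3)*(r/3 + 1)*(r - 8)*(r + 2)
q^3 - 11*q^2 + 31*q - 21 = (q - 7)*(q - 3)*(q - 1)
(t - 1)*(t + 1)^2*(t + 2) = t^4 + 3*t^3 + t^2 - 3*t - 2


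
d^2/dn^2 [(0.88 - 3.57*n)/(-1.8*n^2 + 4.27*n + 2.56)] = ((33.6558 - 38.556*n)*(-1.8*n^2 + 4.27*n + 2.56) - (3.57*n - 0.88)*(3.6*n - 4.27)*(7.2*n - 8.54))/(-1.8*n^2 + 4.27*n + 2.56)^3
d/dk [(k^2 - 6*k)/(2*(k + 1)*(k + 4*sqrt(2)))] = (k*(6 - k)*(k + 1) + k*(6 - k)*(k + 4*sqrt(2)) + 2*(k - 3)*(k + 1)*(k + 4*sqrt(2)))/(2*(k + 1)^2*(k + 4*sqrt(2))^2)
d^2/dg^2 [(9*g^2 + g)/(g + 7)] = 868/(g^3 + 21*g^2 + 147*g + 343)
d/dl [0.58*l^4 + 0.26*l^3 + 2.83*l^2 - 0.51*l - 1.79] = 2.32*l^3 + 0.78*l^2 + 5.66*l - 0.51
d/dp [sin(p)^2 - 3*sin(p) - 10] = (2*sin(p) - 3)*cos(p)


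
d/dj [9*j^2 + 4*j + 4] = 18*j + 4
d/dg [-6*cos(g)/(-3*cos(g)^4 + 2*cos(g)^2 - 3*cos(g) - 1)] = 6*(9*sin(g)^4 - 16*sin(g)^2 + 6)*sin(g)/(3*cos(g)^4 - 2*cos(g)^2 + 3*cos(g) + 1)^2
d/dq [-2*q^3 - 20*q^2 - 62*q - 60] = -6*q^2 - 40*q - 62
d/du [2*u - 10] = 2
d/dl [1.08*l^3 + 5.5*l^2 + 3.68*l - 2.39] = 3.24*l^2 + 11.0*l + 3.68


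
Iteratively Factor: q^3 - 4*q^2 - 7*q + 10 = (q + 2)*(q^2 - 6*q + 5) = (q - 5)*(q + 2)*(q - 1)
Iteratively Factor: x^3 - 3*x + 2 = (x + 2)*(x^2 - 2*x + 1) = (x - 1)*(x + 2)*(x - 1)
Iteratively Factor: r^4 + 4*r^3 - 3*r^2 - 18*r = (r - 2)*(r^3 + 6*r^2 + 9*r) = (r - 2)*(r + 3)*(r^2 + 3*r) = r*(r - 2)*(r + 3)*(r + 3)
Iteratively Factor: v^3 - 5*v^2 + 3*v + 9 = (v - 3)*(v^2 - 2*v - 3) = (v - 3)^2*(v + 1)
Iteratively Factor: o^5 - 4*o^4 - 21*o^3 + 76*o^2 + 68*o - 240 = (o + 2)*(o^4 - 6*o^3 - 9*o^2 + 94*o - 120) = (o - 2)*(o + 2)*(o^3 - 4*o^2 - 17*o + 60) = (o - 3)*(o - 2)*(o + 2)*(o^2 - o - 20) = (o - 3)*(o - 2)*(o + 2)*(o + 4)*(o - 5)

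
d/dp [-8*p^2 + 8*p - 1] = 8 - 16*p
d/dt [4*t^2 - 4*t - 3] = 8*t - 4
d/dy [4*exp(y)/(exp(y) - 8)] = -32*exp(y)/(exp(2*y) - 16*exp(y) + 64)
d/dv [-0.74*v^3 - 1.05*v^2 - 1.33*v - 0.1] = -2.22*v^2 - 2.1*v - 1.33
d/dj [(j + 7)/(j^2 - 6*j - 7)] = (j^2 - 6*j - 2*(j - 3)*(j + 7) - 7)/(-j^2 + 6*j + 7)^2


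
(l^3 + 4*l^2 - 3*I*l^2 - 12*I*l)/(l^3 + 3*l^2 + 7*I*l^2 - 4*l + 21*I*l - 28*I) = l*(l - 3*I)/(l^2 + l*(-1 + 7*I) - 7*I)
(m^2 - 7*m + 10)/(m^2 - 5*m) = (m - 2)/m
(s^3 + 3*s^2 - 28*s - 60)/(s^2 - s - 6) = (s^2 + s - 30)/(s - 3)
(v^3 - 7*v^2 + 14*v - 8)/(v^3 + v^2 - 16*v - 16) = (v^2 - 3*v + 2)/(v^2 + 5*v + 4)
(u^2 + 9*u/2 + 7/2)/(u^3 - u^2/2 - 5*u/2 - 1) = (2*u + 7)/(2*u^2 - 3*u - 2)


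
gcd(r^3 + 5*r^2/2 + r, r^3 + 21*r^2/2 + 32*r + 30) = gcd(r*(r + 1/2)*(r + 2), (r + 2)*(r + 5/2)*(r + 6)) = r + 2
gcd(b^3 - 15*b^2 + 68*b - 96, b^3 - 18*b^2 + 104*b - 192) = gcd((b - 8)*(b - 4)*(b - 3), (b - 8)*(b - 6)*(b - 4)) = b^2 - 12*b + 32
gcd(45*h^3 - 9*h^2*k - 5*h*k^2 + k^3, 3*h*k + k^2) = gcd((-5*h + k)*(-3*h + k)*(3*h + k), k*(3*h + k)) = 3*h + k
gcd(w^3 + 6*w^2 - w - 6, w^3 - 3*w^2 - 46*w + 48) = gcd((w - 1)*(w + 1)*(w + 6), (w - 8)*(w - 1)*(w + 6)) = w^2 + 5*w - 6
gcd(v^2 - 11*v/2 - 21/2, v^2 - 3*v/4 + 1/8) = 1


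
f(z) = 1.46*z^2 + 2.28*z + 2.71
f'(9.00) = 28.56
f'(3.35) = 12.06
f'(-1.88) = -3.21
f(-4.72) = 24.47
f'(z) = 2.92*z + 2.28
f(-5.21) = 30.46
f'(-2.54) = -5.14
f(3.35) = 26.73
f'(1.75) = 7.39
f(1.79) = 11.47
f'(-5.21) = -12.93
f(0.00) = 2.71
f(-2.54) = 6.34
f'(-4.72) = -11.50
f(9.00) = 141.49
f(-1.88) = 3.58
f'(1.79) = 7.51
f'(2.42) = 9.35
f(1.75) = 11.17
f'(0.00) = 2.28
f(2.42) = 16.78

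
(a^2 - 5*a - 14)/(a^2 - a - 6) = (a - 7)/(a - 3)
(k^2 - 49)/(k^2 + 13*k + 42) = (k - 7)/(k + 6)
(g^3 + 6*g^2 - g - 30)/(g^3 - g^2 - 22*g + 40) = (g + 3)/(g - 4)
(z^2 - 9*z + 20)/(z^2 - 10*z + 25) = (z - 4)/(z - 5)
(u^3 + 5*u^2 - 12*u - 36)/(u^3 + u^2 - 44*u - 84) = (u - 3)/(u - 7)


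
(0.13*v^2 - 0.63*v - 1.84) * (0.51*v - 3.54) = 0.0663*v^3 - 0.7815*v^2 + 1.2918*v + 6.5136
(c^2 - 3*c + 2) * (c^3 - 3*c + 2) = c^5 - 3*c^4 - c^3 + 11*c^2 - 12*c + 4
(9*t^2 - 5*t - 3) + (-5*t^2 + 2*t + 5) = 4*t^2 - 3*t + 2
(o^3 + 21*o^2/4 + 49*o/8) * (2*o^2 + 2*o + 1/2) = 2*o^5 + 25*o^4/2 + 93*o^3/4 + 119*o^2/8 + 49*o/16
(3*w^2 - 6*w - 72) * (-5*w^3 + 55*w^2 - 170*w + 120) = -15*w^5 + 195*w^4 - 480*w^3 - 2580*w^2 + 11520*w - 8640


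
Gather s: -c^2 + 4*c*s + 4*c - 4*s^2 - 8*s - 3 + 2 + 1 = -c^2 + 4*c - 4*s^2 + s*(4*c - 8)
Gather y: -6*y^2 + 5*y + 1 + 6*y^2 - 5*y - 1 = 0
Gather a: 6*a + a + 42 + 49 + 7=7*a + 98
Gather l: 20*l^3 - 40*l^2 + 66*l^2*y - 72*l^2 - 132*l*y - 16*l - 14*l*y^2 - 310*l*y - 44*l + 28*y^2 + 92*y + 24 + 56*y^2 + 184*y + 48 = 20*l^3 + l^2*(66*y - 112) + l*(-14*y^2 - 442*y - 60) + 84*y^2 + 276*y + 72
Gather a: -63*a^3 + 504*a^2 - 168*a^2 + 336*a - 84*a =-63*a^3 + 336*a^2 + 252*a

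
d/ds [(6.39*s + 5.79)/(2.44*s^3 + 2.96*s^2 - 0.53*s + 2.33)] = (-31.1832*s^3 - 61.2972*s^2 - 34.2768*s + 17.9574)/(5.9536*s^6 + 14.4448*s^5 + 6.1752*s^4 + 8.2328*s^3 + 14.0745*s^2 - 2.4698*s + 5.4289)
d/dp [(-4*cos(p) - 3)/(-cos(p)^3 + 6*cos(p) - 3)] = 4*(-111*sin(p) + 8*sin(2*p) + 9*sin(3*p) + 4*sin(4*p))/(21*cos(p) - cos(3*p) - 12)^2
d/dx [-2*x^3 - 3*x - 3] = -6*x^2 - 3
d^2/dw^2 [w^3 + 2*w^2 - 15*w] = 6*w + 4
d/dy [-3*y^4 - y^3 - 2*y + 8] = -12*y^3 - 3*y^2 - 2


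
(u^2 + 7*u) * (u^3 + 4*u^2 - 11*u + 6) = u^5 + 11*u^4 + 17*u^3 - 71*u^2 + 42*u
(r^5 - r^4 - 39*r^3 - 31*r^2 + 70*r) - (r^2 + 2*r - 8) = r^5 - r^4 - 39*r^3 - 32*r^2 + 68*r + 8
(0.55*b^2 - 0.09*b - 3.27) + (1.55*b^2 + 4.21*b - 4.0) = 2.1*b^2 + 4.12*b - 7.27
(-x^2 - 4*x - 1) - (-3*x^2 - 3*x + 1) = 2*x^2 - x - 2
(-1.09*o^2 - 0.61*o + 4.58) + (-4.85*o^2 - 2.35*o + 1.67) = -5.94*o^2 - 2.96*o + 6.25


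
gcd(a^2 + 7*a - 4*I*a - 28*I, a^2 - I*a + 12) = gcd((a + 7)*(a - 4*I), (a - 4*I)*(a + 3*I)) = a - 4*I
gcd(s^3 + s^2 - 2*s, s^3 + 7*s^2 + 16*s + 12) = s + 2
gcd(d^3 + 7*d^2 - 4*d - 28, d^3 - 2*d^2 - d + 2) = d - 2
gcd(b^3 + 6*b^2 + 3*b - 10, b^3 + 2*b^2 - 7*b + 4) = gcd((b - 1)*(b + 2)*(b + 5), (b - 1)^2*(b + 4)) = b - 1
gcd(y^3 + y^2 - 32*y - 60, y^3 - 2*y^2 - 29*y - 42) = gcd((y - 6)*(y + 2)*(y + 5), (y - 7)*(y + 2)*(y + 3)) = y + 2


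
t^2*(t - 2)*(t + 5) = t^4 + 3*t^3 - 10*t^2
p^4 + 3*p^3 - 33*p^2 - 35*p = p*(p - 5)*(p + 1)*(p + 7)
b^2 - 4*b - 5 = (b - 5)*(b + 1)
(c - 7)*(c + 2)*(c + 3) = c^3 - 2*c^2 - 29*c - 42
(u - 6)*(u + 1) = u^2 - 5*u - 6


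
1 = 1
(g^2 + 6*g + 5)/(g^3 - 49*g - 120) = (g + 1)/(g^2 - 5*g - 24)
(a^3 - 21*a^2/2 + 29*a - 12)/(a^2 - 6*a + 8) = (a^2 - 13*a/2 + 3)/(a - 2)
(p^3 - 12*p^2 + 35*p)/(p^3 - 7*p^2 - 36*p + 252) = p*(p - 5)/(p^2 - 36)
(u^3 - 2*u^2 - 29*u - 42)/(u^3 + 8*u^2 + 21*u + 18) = (u - 7)/(u + 3)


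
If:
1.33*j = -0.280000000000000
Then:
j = -0.21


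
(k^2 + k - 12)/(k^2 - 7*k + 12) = (k + 4)/(k - 4)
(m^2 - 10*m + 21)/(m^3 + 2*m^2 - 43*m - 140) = (m - 3)/(m^2 + 9*m + 20)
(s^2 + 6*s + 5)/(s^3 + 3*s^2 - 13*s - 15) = 1/(s - 3)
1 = 1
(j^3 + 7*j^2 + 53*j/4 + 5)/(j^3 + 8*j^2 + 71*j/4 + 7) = (2*j + 5)/(2*j + 7)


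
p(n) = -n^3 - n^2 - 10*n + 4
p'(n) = -3*n^2 - 2*n - 10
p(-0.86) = 12.50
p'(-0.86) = -10.50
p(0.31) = 0.77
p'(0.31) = -10.91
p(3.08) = -65.50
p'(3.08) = -44.62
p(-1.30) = 17.51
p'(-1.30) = -12.47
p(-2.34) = 34.74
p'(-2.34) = -21.75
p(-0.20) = 5.97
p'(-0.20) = -9.72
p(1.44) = -15.46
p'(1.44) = -19.10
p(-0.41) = 8.00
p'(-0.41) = -9.68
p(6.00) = -308.00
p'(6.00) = -130.00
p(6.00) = -308.00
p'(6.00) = -130.00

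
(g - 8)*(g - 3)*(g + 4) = g^3 - 7*g^2 - 20*g + 96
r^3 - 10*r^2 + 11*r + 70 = (r - 7)*(r - 5)*(r + 2)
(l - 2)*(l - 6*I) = l^2 - 2*l - 6*I*l + 12*I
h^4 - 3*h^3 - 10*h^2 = h^2*(h - 5)*(h + 2)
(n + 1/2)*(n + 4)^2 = n^3 + 17*n^2/2 + 20*n + 8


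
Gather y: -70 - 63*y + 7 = -63*y - 63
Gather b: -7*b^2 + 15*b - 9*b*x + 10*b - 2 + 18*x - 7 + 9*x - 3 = -7*b^2 + b*(25 - 9*x) + 27*x - 12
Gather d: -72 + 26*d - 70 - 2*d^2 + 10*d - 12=-2*d^2 + 36*d - 154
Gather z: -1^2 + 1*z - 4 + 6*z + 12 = 7*z + 7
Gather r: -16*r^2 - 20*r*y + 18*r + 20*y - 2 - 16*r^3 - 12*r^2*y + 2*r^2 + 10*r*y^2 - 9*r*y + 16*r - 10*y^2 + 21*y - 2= -16*r^3 + r^2*(-12*y - 14) + r*(10*y^2 - 29*y + 34) - 10*y^2 + 41*y - 4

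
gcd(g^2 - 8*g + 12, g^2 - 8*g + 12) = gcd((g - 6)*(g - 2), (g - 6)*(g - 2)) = g^2 - 8*g + 12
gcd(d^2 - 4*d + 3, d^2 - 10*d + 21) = d - 3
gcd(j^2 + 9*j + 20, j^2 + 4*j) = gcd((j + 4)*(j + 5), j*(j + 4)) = j + 4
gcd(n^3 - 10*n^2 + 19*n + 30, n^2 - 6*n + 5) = n - 5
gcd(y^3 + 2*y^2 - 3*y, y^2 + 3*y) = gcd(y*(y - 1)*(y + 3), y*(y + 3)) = y^2 + 3*y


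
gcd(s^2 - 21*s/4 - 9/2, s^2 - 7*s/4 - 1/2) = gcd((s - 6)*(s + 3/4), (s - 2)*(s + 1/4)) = 1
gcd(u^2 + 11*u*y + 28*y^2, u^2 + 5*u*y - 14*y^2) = u + 7*y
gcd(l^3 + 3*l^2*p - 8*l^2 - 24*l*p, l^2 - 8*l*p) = l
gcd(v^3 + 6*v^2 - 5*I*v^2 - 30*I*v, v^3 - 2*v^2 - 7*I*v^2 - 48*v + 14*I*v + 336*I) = v + 6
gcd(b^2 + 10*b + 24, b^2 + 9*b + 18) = b + 6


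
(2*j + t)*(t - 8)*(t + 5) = 2*j*t^2 - 6*j*t - 80*j + t^3 - 3*t^2 - 40*t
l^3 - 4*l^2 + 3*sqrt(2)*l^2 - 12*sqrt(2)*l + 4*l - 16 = (l - 4)*(l + sqrt(2))*(l + 2*sqrt(2))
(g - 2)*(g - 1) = g^2 - 3*g + 2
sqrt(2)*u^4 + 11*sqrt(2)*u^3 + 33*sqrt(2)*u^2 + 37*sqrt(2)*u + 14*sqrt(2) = (u + 1)*(u + 2)*(u + 7)*(sqrt(2)*u + sqrt(2))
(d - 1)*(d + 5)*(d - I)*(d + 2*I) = d^4 + 4*d^3 + I*d^3 - 3*d^2 + 4*I*d^2 + 8*d - 5*I*d - 10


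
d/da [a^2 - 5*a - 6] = 2*a - 5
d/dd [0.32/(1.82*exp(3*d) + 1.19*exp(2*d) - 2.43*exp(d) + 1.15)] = (-1.7472*exp(2*d) - 0.7616*exp(d) + 0.7776)*exp(d)/(1.82*exp(3*d) + 1.19*exp(2*d) - 2.43*exp(d) + 1.15)^2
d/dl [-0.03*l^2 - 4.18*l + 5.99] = -0.06*l - 4.18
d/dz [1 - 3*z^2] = -6*z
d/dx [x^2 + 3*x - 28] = 2*x + 3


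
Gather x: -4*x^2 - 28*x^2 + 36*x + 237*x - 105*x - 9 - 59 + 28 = -32*x^2 + 168*x - 40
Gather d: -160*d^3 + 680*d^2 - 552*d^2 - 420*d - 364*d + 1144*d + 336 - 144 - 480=-160*d^3 + 128*d^2 + 360*d - 288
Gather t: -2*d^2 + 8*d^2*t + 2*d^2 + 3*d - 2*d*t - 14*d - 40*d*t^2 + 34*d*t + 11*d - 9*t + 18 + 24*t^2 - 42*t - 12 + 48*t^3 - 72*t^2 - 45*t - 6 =48*t^3 + t^2*(-40*d - 48) + t*(8*d^2 + 32*d - 96)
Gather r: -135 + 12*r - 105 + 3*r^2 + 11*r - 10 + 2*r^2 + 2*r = 5*r^2 + 25*r - 250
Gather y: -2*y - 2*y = -4*y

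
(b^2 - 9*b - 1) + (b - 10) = b^2 - 8*b - 11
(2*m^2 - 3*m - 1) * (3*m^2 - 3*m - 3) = 6*m^4 - 15*m^3 + 12*m + 3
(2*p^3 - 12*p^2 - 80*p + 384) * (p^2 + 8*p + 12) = 2*p^5 + 4*p^4 - 152*p^3 - 400*p^2 + 2112*p + 4608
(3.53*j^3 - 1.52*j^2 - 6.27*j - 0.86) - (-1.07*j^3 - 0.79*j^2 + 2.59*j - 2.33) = 4.6*j^3 - 0.73*j^2 - 8.86*j + 1.47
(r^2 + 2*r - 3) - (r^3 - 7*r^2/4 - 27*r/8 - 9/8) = -r^3 + 11*r^2/4 + 43*r/8 - 15/8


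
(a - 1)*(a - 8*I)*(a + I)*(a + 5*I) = a^4 - a^3 - 2*I*a^3 + 43*a^2 + 2*I*a^2 - 43*a + 40*I*a - 40*I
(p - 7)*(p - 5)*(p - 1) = p^3 - 13*p^2 + 47*p - 35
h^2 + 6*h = h*(h + 6)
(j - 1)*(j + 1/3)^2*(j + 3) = j^4 + 8*j^3/3 - 14*j^2/9 - 16*j/9 - 1/3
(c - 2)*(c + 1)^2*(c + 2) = c^4 + 2*c^3 - 3*c^2 - 8*c - 4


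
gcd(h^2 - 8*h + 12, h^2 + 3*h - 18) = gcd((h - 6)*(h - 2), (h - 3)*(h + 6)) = 1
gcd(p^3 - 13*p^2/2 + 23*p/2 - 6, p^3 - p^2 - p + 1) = p - 1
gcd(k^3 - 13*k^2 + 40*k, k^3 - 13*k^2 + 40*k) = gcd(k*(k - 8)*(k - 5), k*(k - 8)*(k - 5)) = k^3 - 13*k^2 + 40*k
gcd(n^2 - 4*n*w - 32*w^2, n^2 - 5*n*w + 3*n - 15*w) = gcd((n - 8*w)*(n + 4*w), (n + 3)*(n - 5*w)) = 1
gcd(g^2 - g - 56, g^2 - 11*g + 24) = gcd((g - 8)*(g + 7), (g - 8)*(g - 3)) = g - 8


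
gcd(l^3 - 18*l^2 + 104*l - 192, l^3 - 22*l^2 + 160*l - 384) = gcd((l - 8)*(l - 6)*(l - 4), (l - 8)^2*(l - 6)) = l^2 - 14*l + 48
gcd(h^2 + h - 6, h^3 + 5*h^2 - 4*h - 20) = h - 2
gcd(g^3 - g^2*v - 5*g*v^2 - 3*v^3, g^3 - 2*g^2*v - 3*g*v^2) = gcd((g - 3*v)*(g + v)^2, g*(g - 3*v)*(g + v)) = -g^2 + 2*g*v + 3*v^2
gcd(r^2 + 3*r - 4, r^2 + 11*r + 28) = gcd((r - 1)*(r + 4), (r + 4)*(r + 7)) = r + 4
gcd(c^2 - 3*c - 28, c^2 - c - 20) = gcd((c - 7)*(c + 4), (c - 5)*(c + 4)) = c + 4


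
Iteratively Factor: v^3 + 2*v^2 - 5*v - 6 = (v + 3)*(v^2 - v - 2) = (v - 2)*(v + 3)*(v + 1)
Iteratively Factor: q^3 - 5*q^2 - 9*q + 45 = (q - 3)*(q^2 - 2*q - 15) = (q - 5)*(q - 3)*(q + 3)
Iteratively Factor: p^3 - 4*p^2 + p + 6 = (p - 2)*(p^2 - 2*p - 3) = (p - 3)*(p - 2)*(p + 1)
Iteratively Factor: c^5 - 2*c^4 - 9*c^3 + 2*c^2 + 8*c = (c - 1)*(c^4 - c^3 - 10*c^2 - 8*c) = (c - 1)*(c + 1)*(c^3 - 2*c^2 - 8*c) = (c - 4)*(c - 1)*(c + 1)*(c^2 + 2*c) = (c - 4)*(c - 1)*(c + 1)*(c + 2)*(c)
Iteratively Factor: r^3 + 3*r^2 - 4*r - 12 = (r + 3)*(r^2 - 4) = (r - 2)*(r + 3)*(r + 2)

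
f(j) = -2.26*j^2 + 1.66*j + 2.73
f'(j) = 1.66 - 4.52*j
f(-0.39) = 1.74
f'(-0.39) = 3.42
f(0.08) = 2.85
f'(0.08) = 1.30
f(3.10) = -13.84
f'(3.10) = -12.35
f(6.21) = -74.12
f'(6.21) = -26.41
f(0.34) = 3.03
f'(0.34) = 0.12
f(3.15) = -14.47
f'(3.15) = -12.58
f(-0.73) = 0.31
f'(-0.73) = 4.96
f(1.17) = 1.58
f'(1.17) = -3.63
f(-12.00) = -342.63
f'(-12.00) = 55.90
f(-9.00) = -195.27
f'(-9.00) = 42.34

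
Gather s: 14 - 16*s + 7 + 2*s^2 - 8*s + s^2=3*s^2 - 24*s + 21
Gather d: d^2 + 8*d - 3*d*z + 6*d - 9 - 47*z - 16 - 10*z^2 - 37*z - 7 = d^2 + d*(14 - 3*z) - 10*z^2 - 84*z - 32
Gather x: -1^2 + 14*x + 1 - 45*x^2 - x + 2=-45*x^2 + 13*x + 2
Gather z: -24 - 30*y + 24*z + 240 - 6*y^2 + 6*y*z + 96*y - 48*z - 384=-6*y^2 + 66*y + z*(6*y - 24) - 168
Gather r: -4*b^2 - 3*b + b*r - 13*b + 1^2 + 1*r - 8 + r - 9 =-4*b^2 - 16*b + r*(b + 2) - 16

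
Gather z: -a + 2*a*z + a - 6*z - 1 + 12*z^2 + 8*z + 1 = 12*z^2 + z*(2*a + 2)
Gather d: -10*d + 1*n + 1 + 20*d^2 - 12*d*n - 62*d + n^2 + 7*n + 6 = 20*d^2 + d*(-12*n - 72) + n^2 + 8*n + 7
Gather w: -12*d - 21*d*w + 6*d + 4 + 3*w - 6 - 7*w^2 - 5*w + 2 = -6*d - 7*w^2 + w*(-21*d - 2)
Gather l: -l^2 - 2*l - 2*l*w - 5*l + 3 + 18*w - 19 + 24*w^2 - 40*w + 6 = -l^2 + l*(-2*w - 7) + 24*w^2 - 22*w - 10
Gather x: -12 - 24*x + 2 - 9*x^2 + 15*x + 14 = -9*x^2 - 9*x + 4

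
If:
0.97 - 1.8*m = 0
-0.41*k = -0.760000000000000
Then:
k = 1.85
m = 0.54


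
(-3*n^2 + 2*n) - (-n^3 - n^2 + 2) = n^3 - 2*n^2 + 2*n - 2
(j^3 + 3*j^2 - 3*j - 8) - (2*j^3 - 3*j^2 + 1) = -j^3 + 6*j^2 - 3*j - 9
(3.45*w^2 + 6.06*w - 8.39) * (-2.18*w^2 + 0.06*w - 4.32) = -7.521*w^4 - 13.0038*w^3 + 3.7498*w^2 - 26.6826*w + 36.2448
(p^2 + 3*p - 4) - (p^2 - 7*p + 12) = 10*p - 16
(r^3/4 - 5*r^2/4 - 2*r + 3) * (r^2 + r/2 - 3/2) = r^5/4 - 9*r^4/8 - 3*r^3 + 31*r^2/8 + 9*r/2 - 9/2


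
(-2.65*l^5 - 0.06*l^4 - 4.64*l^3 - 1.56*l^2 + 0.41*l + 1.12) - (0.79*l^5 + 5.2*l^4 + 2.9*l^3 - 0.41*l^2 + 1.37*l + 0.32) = -3.44*l^5 - 5.26*l^4 - 7.54*l^3 - 1.15*l^2 - 0.96*l + 0.8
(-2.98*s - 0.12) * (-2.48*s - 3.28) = 7.3904*s^2 + 10.072*s + 0.3936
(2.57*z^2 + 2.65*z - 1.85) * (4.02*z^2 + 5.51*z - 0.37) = 10.3314*z^4 + 24.8137*z^3 + 6.2136*z^2 - 11.174*z + 0.6845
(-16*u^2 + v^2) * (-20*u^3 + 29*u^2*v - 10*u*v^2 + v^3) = 320*u^5 - 464*u^4*v + 140*u^3*v^2 + 13*u^2*v^3 - 10*u*v^4 + v^5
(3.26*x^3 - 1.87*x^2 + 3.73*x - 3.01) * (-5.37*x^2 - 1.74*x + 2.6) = -17.5062*x^5 + 4.3695*x^4 - 8.3003*x^3 + 4.8115*x^2 + 14.9354*x - 7.826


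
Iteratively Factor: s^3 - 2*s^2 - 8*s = (s)*(s^2 - 2*s - 8) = s*(s + 2)*(s - 4)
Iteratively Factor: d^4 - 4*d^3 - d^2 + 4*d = (d)*(d^3 - 4*d^2 - d + 4) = d*(d - 4)*(d^2 - 1) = d*(d - 4)*(d + 1)*(d - 1)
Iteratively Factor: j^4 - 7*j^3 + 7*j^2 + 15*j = (j - 3)*(j^3 - 4*j^2 - 5*j) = (j - 5)*(j - 3)*(j^2 + j) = j*(j - 5)*(j - 3)*(j + 1)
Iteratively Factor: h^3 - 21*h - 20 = (h - 5)*(h^2 + 5*h + 4) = (h - 5)*(h + 4)*(h + 1)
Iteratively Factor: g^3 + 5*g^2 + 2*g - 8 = (g + 2)*(g^2 + 3*g - 4) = (g + 2)*(g + 4)*(g - 1)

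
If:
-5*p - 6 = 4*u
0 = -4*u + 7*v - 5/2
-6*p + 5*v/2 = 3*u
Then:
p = 91/113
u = -1133/452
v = -243/226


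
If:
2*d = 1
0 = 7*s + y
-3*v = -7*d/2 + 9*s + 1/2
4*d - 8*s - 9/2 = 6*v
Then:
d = 1/2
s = 1/2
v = -13/12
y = -7/2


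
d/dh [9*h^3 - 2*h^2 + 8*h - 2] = 27*h^2 - 4*h + 8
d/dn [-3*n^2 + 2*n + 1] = 2 - 6*n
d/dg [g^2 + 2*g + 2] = 2*g + 2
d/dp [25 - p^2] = -2*p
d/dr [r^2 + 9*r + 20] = 2*r + 9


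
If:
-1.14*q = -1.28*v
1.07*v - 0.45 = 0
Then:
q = 0.47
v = 0.42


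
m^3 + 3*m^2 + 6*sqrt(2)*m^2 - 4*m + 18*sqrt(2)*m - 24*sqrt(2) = (m - 1)*(m + 4)*(m + 6*sqrt(2))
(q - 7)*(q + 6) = q^2 - q - 42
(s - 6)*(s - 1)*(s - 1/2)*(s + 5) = s^4 - 5*s^3/2 - 28*s^2 + 89*s/2 - 15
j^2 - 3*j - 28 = (j - 7)*(j + 4)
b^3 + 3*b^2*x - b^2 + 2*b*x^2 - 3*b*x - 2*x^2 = (b - 1)*(b + x)*(b + 2*x)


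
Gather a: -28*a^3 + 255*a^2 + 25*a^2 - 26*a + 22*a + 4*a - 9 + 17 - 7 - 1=-28*a^3 + 280*a^2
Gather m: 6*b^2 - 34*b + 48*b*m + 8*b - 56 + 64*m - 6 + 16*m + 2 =6*b^2 - 26*b + m*(48*b + 80) - 60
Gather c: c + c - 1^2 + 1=2*c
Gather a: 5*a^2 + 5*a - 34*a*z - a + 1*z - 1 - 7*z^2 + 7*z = 5*a^2 + a*(4 - 34*z) - 7*z^2 + 8*z - 1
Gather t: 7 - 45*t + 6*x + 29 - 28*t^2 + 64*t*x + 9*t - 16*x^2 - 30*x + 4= -28*t^2 + t*(64*x - 36) - 16*x^2 - 24*x + 40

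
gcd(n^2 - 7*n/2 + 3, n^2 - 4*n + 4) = n - 2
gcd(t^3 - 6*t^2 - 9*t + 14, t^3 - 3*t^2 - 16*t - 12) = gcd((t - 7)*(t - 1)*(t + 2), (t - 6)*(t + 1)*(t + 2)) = t + 2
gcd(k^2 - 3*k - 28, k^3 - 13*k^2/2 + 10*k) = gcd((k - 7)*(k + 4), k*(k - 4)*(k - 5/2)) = 1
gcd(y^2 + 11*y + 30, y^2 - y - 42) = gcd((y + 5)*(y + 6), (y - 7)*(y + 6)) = y + 6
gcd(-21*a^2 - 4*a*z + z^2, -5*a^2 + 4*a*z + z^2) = 1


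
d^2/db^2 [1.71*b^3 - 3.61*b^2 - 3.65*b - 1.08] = 10.26*b - 7.22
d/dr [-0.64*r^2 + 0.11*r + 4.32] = 0.11 - 1.28*r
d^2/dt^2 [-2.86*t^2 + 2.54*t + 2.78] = -5.72000000000000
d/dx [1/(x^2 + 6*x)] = 2*(-x - 3)/(x^2*(x + 6)^2)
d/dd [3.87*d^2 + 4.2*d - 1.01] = 7.74*d + 4.2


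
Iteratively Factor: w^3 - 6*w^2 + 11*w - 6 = (w - 3)*(w^2 - 3*w + 2) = (w - 3)*(w - 2)*(w - 1)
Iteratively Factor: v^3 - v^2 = (v - 1)*(v^2) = v*(v - 1)*(v)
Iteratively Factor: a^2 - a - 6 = (a - 3)*(a + 2)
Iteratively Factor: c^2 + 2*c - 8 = (c + 4)*(c - 2)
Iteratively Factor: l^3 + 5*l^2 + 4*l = (l)*(l^2 + 5*l + 4) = l*(l + 4)*(l + 1)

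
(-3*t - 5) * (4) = -12*t - 20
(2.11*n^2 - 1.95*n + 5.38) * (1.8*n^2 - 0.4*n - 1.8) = 3.798*n^4 - 4.354*n^3 + 6.666*n^2 + 1.358*n - 9.684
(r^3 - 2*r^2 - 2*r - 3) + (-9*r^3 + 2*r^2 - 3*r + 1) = -8*r^3 - 5*r - 2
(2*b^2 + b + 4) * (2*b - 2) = 4*b^3 - 2*b^2 + 6*b - 8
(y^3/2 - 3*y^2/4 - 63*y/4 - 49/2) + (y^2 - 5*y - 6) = y^3/2 + y^2/4 - 83*y/4 - 61/2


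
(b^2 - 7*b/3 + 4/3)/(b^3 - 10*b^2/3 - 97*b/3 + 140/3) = (b - 1)/(b^2 - 2*b - 35)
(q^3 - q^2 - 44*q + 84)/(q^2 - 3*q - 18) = (q^2 + 5*q - 14)/(q + 3)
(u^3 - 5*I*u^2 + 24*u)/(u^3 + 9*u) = (u - 8*I)/(u - 3*I)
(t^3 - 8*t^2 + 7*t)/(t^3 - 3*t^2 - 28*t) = (t - 1)/(t + 4)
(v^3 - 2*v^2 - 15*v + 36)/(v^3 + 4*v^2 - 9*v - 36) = (v - 3)/(v + 3)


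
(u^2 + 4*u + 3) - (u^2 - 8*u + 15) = 12*u - 12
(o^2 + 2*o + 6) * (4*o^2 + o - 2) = 4*o^4 + 9*o^3 + 24*o^2 + 2*o - 12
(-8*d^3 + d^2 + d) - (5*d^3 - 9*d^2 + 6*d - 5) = -13*d^3 + 10*d^2 - 5*d + 5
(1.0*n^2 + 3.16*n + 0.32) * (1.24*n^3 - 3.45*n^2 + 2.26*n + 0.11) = 1.24*n^5 + 0.4684*n^4 - 8.2452*n^3 + 6.1476*n^2 + 1.0708*n + 0.0352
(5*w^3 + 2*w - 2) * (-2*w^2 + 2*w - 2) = -10*w^5 + 10*w^4 - 14*w^3 + 8*w^2 - 8*w + 4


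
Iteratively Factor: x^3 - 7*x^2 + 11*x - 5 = (x - 5)*(x^2 - 2*x + 1) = (x - 5)*(x - 1)*(x - 1)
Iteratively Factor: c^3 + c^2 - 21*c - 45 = (c - 5)*(c^2 + 6*c + 9) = (c - 5)*(c + 3)*(c + 3)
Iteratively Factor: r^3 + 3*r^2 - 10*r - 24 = (r + 4)*(r^2 - r - 6) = (r - 3)*(r + 4)*(r + 2)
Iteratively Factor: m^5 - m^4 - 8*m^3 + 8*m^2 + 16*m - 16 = (m - 2)*(m^4 + m^3 - 6*m^2 - 4*m + 8) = (m - 2)*(m + 2)*(m^3 - m^2 - 4*m + 4) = (m - 2)^2*(m + 2)*(m^2 + m - 2) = (m - 2)^2*(m - 1)*(m + 2)*(m + 2)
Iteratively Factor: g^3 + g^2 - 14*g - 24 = (g - 4)*(g^2 + 5*g + 6) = (g - 4)*(g + 3)*(g + 2)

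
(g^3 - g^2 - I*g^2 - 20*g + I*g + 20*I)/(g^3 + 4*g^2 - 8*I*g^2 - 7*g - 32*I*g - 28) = (g - 5)/(g - 7*I)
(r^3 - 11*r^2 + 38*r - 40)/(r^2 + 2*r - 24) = (r^2 - 7*r + 10)/(r + 6)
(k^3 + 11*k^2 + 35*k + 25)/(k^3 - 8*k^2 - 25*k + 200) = (k^2 + 6*k + 5)/(k^2 - 13*k + 40)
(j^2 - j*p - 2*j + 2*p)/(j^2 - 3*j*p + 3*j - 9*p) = (j^2 - j*p - 2*j + 2*p)/(j^2 - 3*j*p + 3*j - 9*p)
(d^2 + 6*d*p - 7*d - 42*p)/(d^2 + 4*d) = (d^2 + 6*d*p - 7*d - 42*p)/(d*(d + 4))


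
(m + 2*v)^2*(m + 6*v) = m^3 + 10*m^2*v + 28*m*v^2 + 24*v^3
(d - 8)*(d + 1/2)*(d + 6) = d^3 - 3*d^2/2 - 49*d - 24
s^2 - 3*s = s*(s - 3)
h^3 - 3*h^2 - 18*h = h*(h - 6)*(h + 3)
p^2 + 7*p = p*(p + 7)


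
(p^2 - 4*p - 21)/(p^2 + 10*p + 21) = (p - 7)/(p + 7)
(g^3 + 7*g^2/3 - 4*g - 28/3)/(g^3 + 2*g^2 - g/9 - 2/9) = 3*(3*g^2 + g - 14)/(9*g^2 - 1)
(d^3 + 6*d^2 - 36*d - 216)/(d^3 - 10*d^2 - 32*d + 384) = (d^2 - 36)/(d^2 - 16*d + 64)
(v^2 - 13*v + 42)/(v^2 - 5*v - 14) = (v - 6)/(v + 2)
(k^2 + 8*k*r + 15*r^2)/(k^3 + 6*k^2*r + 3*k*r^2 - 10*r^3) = (-k - 3*r)/(-k^2 - k*r + 2*r^2)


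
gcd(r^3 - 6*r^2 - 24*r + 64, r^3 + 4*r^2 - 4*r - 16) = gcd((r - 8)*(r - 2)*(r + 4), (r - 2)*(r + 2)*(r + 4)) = r^2 + 2*r - 8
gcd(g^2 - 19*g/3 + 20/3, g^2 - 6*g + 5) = g - 5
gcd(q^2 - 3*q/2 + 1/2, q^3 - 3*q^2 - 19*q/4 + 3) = q - 1/2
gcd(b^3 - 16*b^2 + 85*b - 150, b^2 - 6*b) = b - 6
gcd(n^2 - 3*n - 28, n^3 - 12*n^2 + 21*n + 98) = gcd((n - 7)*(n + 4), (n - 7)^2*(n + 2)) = n - 7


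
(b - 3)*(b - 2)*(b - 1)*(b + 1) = b^4 - 5*b^3 + 5*b^2 + 5*b - 6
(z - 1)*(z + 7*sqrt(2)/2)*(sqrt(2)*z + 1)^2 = 2*z^4 - 2*z^3 + 9*sqrt(2)*z^3 - 9*sqrt(2)*z^2 + 15*z^2 - 15*z + 7*sqrt(2)*z/2 - 7*sqrt(2)/2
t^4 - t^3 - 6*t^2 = t^2*(t - 3)*(t + 2)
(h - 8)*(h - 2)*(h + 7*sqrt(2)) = h^3 - 10*h^2 + 7*sqrt(2)*h^2 - 70*sqrt(2)*h + 16*h + 112*sqrt(2)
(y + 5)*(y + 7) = y^2 + 12*y + 35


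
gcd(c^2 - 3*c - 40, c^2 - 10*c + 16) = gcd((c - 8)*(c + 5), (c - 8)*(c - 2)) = c - 8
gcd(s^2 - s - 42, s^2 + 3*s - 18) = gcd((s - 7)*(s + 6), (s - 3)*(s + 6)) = s + 6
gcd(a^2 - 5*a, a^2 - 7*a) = a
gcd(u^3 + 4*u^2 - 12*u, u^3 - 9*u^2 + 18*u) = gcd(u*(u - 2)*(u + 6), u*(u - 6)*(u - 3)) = u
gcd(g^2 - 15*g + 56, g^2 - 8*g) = g - 8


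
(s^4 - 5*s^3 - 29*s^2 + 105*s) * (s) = s^5 - 5*s^4 - 29*s^3 + 105*s^2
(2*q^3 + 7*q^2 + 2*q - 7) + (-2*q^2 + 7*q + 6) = 2*q^3 + 5*q^2 + 9*q - 1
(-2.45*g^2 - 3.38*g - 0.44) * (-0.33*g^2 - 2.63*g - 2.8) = 0.8085*g^4 + 7.5589*g^3 + 15.8946*g^2 + 10.6212*g + 1.232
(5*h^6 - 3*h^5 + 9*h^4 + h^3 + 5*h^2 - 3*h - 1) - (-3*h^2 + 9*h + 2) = 5*h^6 - 3*h^5 + 9*h^4 + h^3 + 8*h^2 - 12*h - 3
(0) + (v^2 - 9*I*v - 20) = v^2 - 9*I*v - 20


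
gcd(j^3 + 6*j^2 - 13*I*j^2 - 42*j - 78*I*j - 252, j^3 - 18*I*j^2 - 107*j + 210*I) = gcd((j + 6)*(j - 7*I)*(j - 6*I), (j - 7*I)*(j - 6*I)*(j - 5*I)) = j^2 - 13*I*j - 42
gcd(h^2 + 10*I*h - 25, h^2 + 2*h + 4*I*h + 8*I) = 1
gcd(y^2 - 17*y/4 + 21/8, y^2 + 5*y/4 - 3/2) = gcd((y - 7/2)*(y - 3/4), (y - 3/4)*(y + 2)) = y - 3/4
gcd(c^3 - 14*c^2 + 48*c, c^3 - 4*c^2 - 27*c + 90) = c - 6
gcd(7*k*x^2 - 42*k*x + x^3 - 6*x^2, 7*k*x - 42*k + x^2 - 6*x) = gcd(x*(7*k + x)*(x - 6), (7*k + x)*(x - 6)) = 7*k*x - 42*k + x^2 - 6*x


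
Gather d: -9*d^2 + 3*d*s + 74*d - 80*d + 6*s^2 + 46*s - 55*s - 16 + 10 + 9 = -9*d^2 + d*(3*s - 6) + 6*s^2 - 9*s + 3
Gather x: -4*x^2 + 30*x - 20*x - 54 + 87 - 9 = -4*x^2 + 10*x + 24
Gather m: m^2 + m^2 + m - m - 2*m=2*m^2 - 2*m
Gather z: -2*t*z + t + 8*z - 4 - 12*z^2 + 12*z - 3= t - 12*z^2 + z*(20 - 2*t) - 7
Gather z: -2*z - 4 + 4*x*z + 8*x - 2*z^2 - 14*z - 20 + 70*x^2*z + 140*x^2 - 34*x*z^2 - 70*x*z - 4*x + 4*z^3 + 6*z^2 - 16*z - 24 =140*x^2 + 4*x + 4*z^3 + z^2*(4 - 34*x) + z*(70*x^2 - 66*x - 32) - 48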